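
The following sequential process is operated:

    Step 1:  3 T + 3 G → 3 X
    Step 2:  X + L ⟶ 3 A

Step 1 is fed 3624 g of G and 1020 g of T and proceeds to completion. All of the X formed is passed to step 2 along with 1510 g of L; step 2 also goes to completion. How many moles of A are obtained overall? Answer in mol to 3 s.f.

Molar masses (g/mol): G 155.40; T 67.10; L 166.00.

27.3 mol

Step 1:
n(G) = 3624 / 155.40 = 23.32 mol
n(T) = 1020 / 67.10 = 15.20 mol
n/ν for G = 23.32/3 = 7.773
n/ν for T = 15.20/3 = 5.067
Smallest n/ν is T → limiting reagent.
n(X) produced = (3/3) × 15.20 = 15.20 mol
Step 2:
n(X) available = 15.20 mol
n(L) = 1510 / 166.00 = 9.096 mol
n/ν for X = 15.20/1 = 15.20
n/ν for L = 9.096/1 = 9.096
Smallest n/ν is L → limiting reagent.
n(A) = (3/1) × 9.096 = 27.29 mol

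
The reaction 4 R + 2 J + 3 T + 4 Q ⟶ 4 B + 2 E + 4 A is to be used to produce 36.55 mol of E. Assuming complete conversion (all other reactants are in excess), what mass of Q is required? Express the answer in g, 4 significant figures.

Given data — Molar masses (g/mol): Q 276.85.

20240 g

n(E) = 36.55 mol
n(Q) = (4/2) × 36.55 = 73.10 mol
mass = 73.10 × 276.85 = 20240 g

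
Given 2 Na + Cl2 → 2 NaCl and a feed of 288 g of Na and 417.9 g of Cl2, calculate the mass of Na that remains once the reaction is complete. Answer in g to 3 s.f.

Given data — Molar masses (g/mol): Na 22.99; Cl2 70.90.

n(Na) = 288.0 / 22.99 = 12.53 mol
n(Cl2) = 417.9 / 70.90 = 5.894 mol
n/ν → Na: 6.265, Cl2: 5.894; Cl2 is limiting.
Na consumed = (2/1) × 5.894 = 11.79 mol
Na remaining = 12.53 − 11.79 = 0.7400 mol
mass = 0.7400 × 22.99 = 17.01 g

17.0 g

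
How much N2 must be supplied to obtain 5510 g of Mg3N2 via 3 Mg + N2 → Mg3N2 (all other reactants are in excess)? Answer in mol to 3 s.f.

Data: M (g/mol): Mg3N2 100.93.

n(Mg3N2) = 5510 / 100.93 = 54.59 mol
n(N2) = (1/1) × 54.59 = 54.59 mol

54.6 mol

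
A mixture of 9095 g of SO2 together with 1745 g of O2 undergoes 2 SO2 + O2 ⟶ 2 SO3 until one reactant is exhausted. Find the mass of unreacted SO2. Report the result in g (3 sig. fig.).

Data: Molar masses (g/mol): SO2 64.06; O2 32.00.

2110 g

n(SO2) = 9095 / 64.06 = 142.0 mol
n(O2) = 1745 / 32.00 = 54.53 mol
n/ν → SO2: 71.00, O2: 54.53; O2 is limiting.
SO2 consumed = (2/1) × 54.53 = 109.1 mol
SO2 remaining = 142.0 − 109.1 = 32.90 mol
mass = 32.90 × 64.06 = 2108 g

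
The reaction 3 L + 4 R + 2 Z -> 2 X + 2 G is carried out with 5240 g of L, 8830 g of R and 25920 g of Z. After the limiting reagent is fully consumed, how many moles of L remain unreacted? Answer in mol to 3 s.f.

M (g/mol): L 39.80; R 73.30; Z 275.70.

41.3 mol

n(L) = 5240 / 39.80 = 131.7 mol
n(R) = 8830 / 73.30 = 120.5 mol
n(Z) = 25920 / 275.70 = 94.02 mol
n/ν → L: 43.90, R: 30.13, Z: 47.01; R is limiting.
L consumed = (3/4) × 120.5 = 90.38 mol
L remaining = 131.7 − 90.38 = 41.32 mol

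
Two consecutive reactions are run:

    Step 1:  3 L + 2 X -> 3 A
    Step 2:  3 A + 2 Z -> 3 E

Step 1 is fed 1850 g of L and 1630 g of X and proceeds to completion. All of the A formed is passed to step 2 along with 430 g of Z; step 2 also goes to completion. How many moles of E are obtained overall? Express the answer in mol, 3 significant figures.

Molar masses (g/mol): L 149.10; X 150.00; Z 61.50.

Step 1:
n(L) = 1850 / 149.10 = 12.41 mol
n(X) = 1630 / 150.00 = 10.87 mol
n/ν for L = 12.41/3 = 4.137
n/ν for X = 10.87/2 = 5.435
Smallest n/ν is L → limiting reagent.
n(A) produced = (3/3) × 12.41 = 12.41 mol
Step 2:
n(A) available = 12.41 mol
n(Z) = 430.0 / 61.50 = 6.992 mol
n/ν for A = 12.41/3 = 4.137
n/ν for Z = 6.992/2 = 3.496
Smallest n/ν is Z → limiting reagent.
n(E) = (3/2) × 6.992 = 10.49 mol

10.5 mol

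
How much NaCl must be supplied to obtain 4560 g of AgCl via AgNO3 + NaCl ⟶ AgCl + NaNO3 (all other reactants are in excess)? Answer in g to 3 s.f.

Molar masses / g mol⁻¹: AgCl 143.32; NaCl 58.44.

n(AgCl) = 4560 / 143.32 = 31.82 mol
n(NaCl) = (1/1) × 31.82 = 31.82 mol
mass = 31.82 × 58.44 = 1860 g

1860 g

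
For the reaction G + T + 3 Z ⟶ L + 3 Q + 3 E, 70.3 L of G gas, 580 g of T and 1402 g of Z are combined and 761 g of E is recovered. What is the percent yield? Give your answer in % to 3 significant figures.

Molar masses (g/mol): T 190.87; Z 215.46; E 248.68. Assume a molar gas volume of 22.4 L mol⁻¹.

n(G) = 70.30 / 22.4 = 3.138 mol
n(T) = 580.0 / 190.87 = 3.039 mol
n(Z) = 1402 / 215.46 = 6.507 mol
n/ν for G = 3.138/1 = 3.138
n/ν for T = 3.039/1 = 3.039
n/ν for Z = 6.507/3 = 2.169
Smallest n/ν is Z → limiting reagent.
theoretical n(E) = (3/3) × 6.507 = 6.507 mol → 1618 g
% yield = 761 / 1618 × 100 = 47.03 %

47.0 %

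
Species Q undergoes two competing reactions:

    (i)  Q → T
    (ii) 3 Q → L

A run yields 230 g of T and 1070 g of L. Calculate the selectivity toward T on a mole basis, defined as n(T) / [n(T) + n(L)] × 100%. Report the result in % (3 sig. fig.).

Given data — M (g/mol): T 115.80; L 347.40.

39.2 %

n(T) = 230 / 115.80 = 1.986 mol
n(L) = 1070 / 347.40 = 3.080 mol
selectivity = 1.986/(1.986+3.080) × 100 = 39.20 %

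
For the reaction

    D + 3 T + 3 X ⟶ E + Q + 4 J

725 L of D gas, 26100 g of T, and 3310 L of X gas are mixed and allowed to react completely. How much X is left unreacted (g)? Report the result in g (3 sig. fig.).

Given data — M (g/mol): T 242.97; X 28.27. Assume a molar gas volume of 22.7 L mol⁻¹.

n(D) = 725.0 / 22.7 = 31.94 mol
n(T) = 26100 / 242.97 = 107.4 mol
n(X) = 3310 / 22.7 = 145.8 mol
n/ν for D = 31.94/1 = 31.94
n/ν for T = 107.4/3 = 35.80
n/ν for X = 145.8/3 = 48.60
Smallest n/ν is D → limiting reagent.
X consumed = (3/1) × 31.94 = 95.82 mol
X remaining = 145.8 − 95.82 = 49.98 mol
mass = 49.98 × 28.27 = 1413 g

1410 g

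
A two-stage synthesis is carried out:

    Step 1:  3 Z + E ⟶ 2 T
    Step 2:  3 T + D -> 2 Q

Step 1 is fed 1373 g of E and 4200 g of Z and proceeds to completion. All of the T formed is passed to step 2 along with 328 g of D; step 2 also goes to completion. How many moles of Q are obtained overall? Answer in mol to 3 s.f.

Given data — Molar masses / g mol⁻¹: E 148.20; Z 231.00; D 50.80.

8.08 mol

Step 1:
n(E) = 1373 / 148.20 = 9.265 mol
n(Z) = 4200 / 231.00 = 18.18 mol
n/ν → E: 9.265, Z: 6.060; Z is limiting.
n(T) produced = (2/3) × 18.18 = 12.12 mol
Step 2:
n(T) available = 12.12 mol
n(D) = 328.0 / 50.80 = 6.457 mol
n/ν → T: 4.040, D: 6.457; T is limiting.
n(Q) = (2/3) × 12.12 = 8.080 mol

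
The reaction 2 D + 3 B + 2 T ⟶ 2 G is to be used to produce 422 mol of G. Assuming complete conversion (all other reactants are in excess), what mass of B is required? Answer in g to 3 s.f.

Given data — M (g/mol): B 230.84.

146000 g

n(G) = 422.0 mol
n(B) = (3/2) × 422.0 = 633.0 mol
mass = 633.0 × 230.84 = 146100 g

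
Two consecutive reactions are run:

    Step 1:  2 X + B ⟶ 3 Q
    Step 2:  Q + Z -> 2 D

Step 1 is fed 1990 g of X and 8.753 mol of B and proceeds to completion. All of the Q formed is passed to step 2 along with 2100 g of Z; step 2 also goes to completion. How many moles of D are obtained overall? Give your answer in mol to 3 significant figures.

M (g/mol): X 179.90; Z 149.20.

28.2 mol

Step 1:
n(X) = 1990 / 179.90 = 11.06 mol
n(B) = 8.753 mol
n/ν for X = 11.06/2 = 5.530
n/ν for B = 8.753/1 = 8.753
Smallest n/ν is X → limiting reagent.
n(Q) produced = (3/2) × 11.06 = 16.59 mol
Step 2:
n(Q) available = 16.59 mol
n(Z) = 2100 / 149.20 = 14.08 mol
n/ν for Q = 16.59/1 = 16.59
n/ν for Z = 14.08/1 = 14.08
Smallest n/ν is Z → limiting reagent.
n(D) = (2/1) × 14.08 = 28.16 mol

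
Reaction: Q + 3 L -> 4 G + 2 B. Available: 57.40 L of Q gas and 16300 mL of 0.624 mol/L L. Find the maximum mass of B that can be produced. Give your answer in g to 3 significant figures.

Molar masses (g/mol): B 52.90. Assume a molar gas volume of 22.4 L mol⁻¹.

n(Q) = 57.40 / 22.4 = 2.563 mol
n(L) = 0.624 × 16300/1000 = 10.17 mol
n/ν → Q: 2.563, L: 3.390; Q is limiting.
n(B) = (2/1) × 2.563 = 5.126 mol
mass = 5.126 × 52.90 = 271.2 g

271 g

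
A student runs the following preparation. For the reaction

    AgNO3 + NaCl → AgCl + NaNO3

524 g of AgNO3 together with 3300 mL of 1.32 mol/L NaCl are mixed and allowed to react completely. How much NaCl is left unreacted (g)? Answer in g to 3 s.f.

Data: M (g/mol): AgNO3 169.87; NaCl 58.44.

74.3 g

n(AgNO3) = 524.0 / 169.87 = 3.085 mol
n(NaCl) = 1.32 × 3300/1000 = 4.356 mol
n/ν for AgNO3 = 3.085/1 = 3.085
n/ν for NaCl = 4.356/1 = 4.356
Smallest n/ν is AgNO3 → limiting reagent.
NaCl consumed = (1/1) × 3.085 = 3.085 mol
NaCl remaining = 4.356 − 3.085 = 1.271 mol
mass = 1.271 × 58.44 = 74.28 g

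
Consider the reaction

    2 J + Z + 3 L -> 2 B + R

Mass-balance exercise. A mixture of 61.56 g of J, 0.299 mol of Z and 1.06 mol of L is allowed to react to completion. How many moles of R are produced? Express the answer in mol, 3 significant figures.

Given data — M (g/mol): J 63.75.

0.299 mol

n(J) = 61.56 / 63.75 = 0.9656 mol
n(Z) = 0.2990 mol
n(L) = 1.060 mol
n/ν → J: 0.4828, Z: 0.2990, L: 0.3533; Z is limiting.
n(R) = (1/1) × 0.2990 = 0.2990 mol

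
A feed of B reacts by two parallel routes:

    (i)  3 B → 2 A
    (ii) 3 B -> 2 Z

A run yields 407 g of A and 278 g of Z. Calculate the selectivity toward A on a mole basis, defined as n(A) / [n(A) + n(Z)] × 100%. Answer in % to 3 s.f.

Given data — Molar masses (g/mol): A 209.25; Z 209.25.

59.4 %

n(A) = 407 / 209.25 = 1.945 mol
n(Z) = 278 / 209.25 = 1.329 mol
selectivity = 1.945/(1.945+1.329) × 100 = 59.41 %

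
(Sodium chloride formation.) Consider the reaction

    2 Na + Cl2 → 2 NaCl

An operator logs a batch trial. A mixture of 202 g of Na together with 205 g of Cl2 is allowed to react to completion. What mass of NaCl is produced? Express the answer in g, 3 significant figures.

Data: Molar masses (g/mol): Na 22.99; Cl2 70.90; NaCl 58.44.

n(Na) = 202.0 / 22.99 = 8.786 mol
n(Cl2) = 205.0 / 70.90 = 2.891 mol
n/ν for Na = 8.786/2 = 4.393
n/ν for Cl2 = 2.891/1 = 2.891
Smallest n/ν is Cl2 → limiting reagent.
n(NaCl) = (2/1) × 2.891 = 5.782 mol
mass = 5.782 × 58.44 = 337.9 g

338 g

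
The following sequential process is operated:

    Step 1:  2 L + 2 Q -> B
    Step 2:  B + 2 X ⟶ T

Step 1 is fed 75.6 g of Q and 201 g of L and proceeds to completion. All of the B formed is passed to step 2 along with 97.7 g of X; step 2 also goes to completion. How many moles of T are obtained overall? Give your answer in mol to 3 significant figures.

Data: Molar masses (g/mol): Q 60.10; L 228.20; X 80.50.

0.440 mol

Step 1:
n(Q) = 75.60 / 60.10 = 1.258 mol
n(L) = 201.0 / 228.20 = 0.8808 mol
n/ν for Q = 1.258/2 = 0.6290
n/ν for L = 0.8808/2 = 0.4404
Smallest n/ν is L → limiting reagent.
n(B) produced = (1/2) × 0.8808 = 0.4404 mol
Step 2:
n(B) available = 0.4404 mol
n(X) = 97.70 / 80.50 = 1.214 mol
n/ν for B = 0.4404/1 = 0.4404
n/ν for X = 1.214/2 = 0.6070
Smallest n/ν is B → limiting reagent.
n(T) = (1/1) × 0.4404 = 0.4404 mol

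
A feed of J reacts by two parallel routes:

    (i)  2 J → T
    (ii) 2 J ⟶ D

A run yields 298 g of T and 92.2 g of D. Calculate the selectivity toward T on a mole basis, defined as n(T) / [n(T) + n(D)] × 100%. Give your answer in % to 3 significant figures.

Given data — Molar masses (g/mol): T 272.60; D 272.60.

76.4 %

n(T) = 298 / 272.60 = 1.093 mol
n(D) = 92.2 / 272.60 = 0.3382 mol
selectivity = 1.093/(1.093+0.3382) × 100 = 76.37 %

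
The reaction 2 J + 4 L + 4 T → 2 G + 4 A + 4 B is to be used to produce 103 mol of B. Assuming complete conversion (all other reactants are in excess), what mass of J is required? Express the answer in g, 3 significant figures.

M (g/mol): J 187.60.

9660 g

n(B) = 103.0 mol
n(J) = (2/4) × 103.0 = 51.50 mol
mass = 51.50 × 187.60 = 9661 g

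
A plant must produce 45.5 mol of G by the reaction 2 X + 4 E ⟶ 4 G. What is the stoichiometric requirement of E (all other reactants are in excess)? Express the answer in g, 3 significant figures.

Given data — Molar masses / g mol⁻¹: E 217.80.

9910 g

n(G) = 45.50 mol
n(E) = (4/4) × 45.50 = 45.50 mol
mass = 45.50 × 217.80 = 9910 g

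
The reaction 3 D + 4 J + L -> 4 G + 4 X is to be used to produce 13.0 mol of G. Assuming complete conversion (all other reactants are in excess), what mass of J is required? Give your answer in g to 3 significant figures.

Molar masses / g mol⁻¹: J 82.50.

1070 g

n(G) = 13.00 mol
n(J) = (4/4) × 13.00 = 13.00 mol
mass = 13.00 × 82.50 = 1073 g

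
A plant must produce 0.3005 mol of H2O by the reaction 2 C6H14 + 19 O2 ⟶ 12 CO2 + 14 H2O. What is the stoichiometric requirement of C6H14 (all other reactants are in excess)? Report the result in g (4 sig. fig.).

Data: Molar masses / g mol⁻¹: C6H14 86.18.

n(H2O) = 0.3005 mol
n(C6H14) = (2/14) × 0.3005 = 0.04293 mol
mass = 0.04293 × 86.18 = 3.700 g

3.700 g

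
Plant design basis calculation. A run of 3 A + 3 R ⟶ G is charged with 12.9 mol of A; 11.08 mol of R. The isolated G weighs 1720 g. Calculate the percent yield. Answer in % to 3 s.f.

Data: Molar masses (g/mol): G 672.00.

n(A) = 12.90 mol
n(R) = 11.08 mol
n/ν for A = 12.90/3 = 4.300
n/ν for R = 11.08/3 = 3.693
Smallest n/ν is R → limiting reagent.
theoretical n(G) = (1/3) × 11.08 = 3.693 mol → 2482 g
% yield = 1720 / 2482 × 100 = 69.30 %

69.3 %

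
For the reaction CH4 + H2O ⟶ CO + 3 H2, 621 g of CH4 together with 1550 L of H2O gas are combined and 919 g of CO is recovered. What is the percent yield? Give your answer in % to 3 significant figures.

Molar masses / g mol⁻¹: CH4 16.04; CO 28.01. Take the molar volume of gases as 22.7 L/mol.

n(CH4) = 621.0 / 16.04 = 38.72 mol
n(H2O) = 1550 / 22.7 = 68.28 mol
n/ν for CH4 = 38.72/1 = 38.72
n/ν for H2O = 68.28/1 = 68.28
Smallest n/ν is CH4 → limiting reagent.
theoretical n(CO) = (1/1) × 38.72 = 38.72 mol → 1085 g
% yield = 919 / 1085 × 100 = 84.70 %

84.7 %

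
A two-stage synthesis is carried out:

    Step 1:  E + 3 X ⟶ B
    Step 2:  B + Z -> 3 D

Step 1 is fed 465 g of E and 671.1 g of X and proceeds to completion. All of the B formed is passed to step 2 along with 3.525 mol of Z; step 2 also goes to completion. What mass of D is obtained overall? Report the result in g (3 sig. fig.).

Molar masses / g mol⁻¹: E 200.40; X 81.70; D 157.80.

Step 1:
n(E) = 465.0 / 200.40 = 2.320 mol
n(X) = 671.1 / 81.70 = 8.214 mol
n/ν → E: 2.320, X: 2.738; E is limiting.
n(B) produced = (1/1) × 2.320 = 2.320 mol
Step 2:
n(B) available = 2.320 mol
n(Z) = 3.525 mol
n/ν → B: 2.320, Z: 3.525; B is limiting.
n(D) = (3/1) × 2.320 = 6.960 mol
mass = 6.960 × 157.80 = 1098 g

1100 g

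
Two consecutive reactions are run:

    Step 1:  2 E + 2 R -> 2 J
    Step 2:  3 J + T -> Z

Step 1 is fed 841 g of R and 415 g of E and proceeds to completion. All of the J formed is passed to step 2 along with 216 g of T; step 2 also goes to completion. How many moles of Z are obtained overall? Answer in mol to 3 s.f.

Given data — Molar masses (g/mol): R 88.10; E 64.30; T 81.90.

2.15 mol

Step 1:
n(R) = 841.0 / 88.10 = 9.546 mol
n(E) = 415.0 / 64.30 = 6.454 mol
n/ν for R = 9.546/2 = 4.773
n/ν for E = 6.454/2 = 3.227
Smallest n/ν is E → limiting reagent.
n(J) produced = (2/2) × 6.454 = 6.454 mol
Step 2:
n(J) available = 6.454 mol
n(T) = 216.0 / 81.90 = 2.637 mol
n/ν for J = 6.454/3 = 2.151
n/ν for T = 2.637/1 = 2.637
Smallest n/ν is J → limiting reagent.
n(Z) = (1/3) × 6.454 = 2.151 mol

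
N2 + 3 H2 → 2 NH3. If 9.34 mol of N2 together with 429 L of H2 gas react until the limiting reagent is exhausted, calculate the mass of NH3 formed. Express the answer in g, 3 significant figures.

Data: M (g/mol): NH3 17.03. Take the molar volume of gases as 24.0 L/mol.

203 g

n(N2) = 9.340 mol
n(H2) = 429.0 / 24.0 = 17.88 mol
n/ν for N2 = 9.340/1 = 9.340
n/ν for H2 = 17.88/3 = 5.960
Smallest n/ν is H2 → limiting reagent.
n(NH3) = (2/3) × 17.88 = 11.92 mol
mass = 11.92 × 17.03 = 203.0 g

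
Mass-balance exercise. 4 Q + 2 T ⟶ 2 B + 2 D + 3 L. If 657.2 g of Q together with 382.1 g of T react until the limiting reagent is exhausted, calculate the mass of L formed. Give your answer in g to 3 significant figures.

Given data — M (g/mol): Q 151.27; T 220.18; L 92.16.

n(Q) = 657.2 / 151.27 = 4.345 mol
n(T) = 382.1 / 220.18 = 1.735 mol
n/ν for Q = 4.345/4 = 1.086
n/ν for T = 1.735/2 = 0.8675
Smallest n/ν is T → limiting reagent.
n(L) = (3/2) × 1.735 = 2.603 mol
mass = 2.603 × 92.16 = 239.9 g

240 g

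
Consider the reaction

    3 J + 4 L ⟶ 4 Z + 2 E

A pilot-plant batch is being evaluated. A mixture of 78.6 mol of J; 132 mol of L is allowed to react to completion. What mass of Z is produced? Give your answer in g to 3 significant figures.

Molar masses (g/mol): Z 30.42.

3190 g

n(J) = 78.60 mol
n(L) = 132.0 mol
n/ν for J = 78.60/3 = 26.20
n/ν for L = 132.0/4 = 33.00
Smallest n/ν is J → limiting reagent.
n(Z) = (4/3) × 78.60 = 104.8 mol
mass = 104.8 × 30.42 = 3188 g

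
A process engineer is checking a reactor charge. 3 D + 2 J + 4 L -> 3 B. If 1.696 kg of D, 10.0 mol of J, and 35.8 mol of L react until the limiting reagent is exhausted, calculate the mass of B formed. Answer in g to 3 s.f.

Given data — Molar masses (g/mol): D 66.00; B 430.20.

6450 g

n(D) = 1.696×1000 / 66.00 = 25.70 mol
n(J) = 10.00 mol
n(L) = 35.80 mol
n/ν → D: 8.567, J: 5.000, L: 8.950; J is limiting.
n(B) = (3/2) × 10.00 = 15.00 mol
mass = 15.00 × 430.20 = 6453 g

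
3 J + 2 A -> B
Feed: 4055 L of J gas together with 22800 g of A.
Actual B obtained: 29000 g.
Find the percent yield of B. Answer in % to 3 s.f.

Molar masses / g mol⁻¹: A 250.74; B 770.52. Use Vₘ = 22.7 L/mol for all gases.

n(J) = 4055 / 22.7 = 178.6 mol
n(A) = 22800 / 250.74 = 90.93 mol
n/ν → J: 59.53, A: 45.47; A is limiting.
theoretical n(B) = (1/2) × 90.93 = 45.47 mol → 35040 g
% yield = 29000 / 35040 × 100 = 82.76 %

82.8 %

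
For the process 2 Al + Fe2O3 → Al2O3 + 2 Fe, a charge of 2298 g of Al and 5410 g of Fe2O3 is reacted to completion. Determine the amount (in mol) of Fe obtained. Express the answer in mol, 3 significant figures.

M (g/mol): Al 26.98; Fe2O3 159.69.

n(Al) = 2298 / 26.98 = 85.17 mol
n(Fe2O3) = 5410 / 159.69 = 33.88 mol
n/ν for Al = 85.17/2 = 42.59
n/ν for Fe2O3 = 33.88/1 = 33.88
Smallest n/ν is Fe2O3 → limiting reagent.
n(Fe) = (2/1) × 33.88 = 67.76 mol

67.8 mol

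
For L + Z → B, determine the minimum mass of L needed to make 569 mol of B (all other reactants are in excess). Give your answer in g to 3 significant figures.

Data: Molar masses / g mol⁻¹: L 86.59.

49300 g

n(B) = 569.0 mol
n(L) = (1/1) × 569.0 = 569.0 mol
mass = 569.0 × 86.59 = 49270 g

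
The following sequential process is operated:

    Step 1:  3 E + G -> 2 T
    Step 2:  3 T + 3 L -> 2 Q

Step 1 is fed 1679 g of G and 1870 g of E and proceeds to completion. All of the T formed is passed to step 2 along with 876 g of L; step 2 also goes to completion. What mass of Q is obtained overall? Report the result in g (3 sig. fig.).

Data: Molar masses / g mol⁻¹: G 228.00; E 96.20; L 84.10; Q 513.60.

Step 1:
n(G) = 1679 / 228.00 = 7.364 mol
n(E) = 1870 / 96.20 = 19.44 mol
n/ν → G: 7.364, E: 6.480; E is limiting.
n(T) produced = (2/3) × 19.44 = 12.96 mol
Step 2:
n(T) available = 12.96 mol
n(L) = 876.0 / 84.10 = 10.42 mol
n/ν → T: 4.320, L: 3.473; L is limiting.
n(Q) = (2/3) × 10.42 = 6.947 mol
mass = 6.947 × 513.60 = 3568 g

3570 g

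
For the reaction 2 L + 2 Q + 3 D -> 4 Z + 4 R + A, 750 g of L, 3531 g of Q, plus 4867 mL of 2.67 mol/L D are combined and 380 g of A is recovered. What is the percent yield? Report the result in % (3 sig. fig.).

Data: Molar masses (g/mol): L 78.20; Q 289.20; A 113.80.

77.1 %

n(L) = 750.0 / 78.20 = 9.591 mol
n(Q) = 3531 / 289.20 = 12.21 mol
n(D) = 2.67 × 4867/1000 = 12.99 mol
n/ν for L = 9.591/2 = 4.796
n/ν for Q = 12.21/2 = 6.105
n/ν for D = 12.99/3 = 4.330
Smallest n/ν is D → limiting reagent.
theoretical n(A) = (1/3) × 12.99 = 4.330 mol → 492.8 g
% yield = 380 / 492.8 × 100 = 77.11 %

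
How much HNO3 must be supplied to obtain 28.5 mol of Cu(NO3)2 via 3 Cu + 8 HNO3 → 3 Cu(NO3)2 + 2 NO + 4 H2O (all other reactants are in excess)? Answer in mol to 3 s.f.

n(Cu(NO3)2) = 28.50 mol
n(HNO3) = (8/3) × 28.50 = 76.00 mol

76.0 mol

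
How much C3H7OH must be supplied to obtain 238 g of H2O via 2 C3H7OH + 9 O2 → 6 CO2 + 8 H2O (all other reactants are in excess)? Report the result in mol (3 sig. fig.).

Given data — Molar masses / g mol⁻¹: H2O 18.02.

n(H2O) = 238 / 18.02 = 13.21 mol
n(C3H7OH) = (2/8) × 13.21 = 3.303 mol

3.30 mol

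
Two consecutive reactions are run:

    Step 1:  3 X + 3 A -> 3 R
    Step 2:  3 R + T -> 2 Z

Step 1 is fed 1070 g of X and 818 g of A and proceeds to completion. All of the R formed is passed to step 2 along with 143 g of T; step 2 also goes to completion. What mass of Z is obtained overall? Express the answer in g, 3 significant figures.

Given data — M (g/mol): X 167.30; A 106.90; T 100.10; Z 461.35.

Step 1:
n(X) = 1070 / 167.30 = 6.396 mol
n(A) = 818.0 / 106.90 = 7.652 mol
n/ν for X = 6.396/3 = 2.132
n/ν for A = 7.652/3 = 2.551
Smallest n/ν is X → limiting reagent.
n(R) produced = (3/3) × 6.396 = 6.396 mol
Step 2:
n(R) available = 6.396 mol
n(T) = 143.0 / 100.10 = 1.429 mol
n/ν for R = 6.396/3 = 2.132
n/ν for T = 1.429/1 = 1.429
Smallest n/ν is T → limiting reagent.
n(Z) = (2/1) × 1.429 = 2.858 mol
mass = 2.858 × 461.35 = 1319 g

1320 g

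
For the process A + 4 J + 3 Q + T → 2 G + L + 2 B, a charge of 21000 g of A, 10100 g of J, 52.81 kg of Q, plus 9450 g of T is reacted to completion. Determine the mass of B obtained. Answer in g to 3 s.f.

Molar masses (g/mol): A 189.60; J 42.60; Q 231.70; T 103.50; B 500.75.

59400 g

n(A) = 21000 / 189.60 = 110.8 mol
n(J) = 10100 / 42.60 = 237.1 mol
n(Q) = 52.81×1000 / 231.70 = 227.9 mol
n(T) = 9450 / 103.50 = 91.30 mol
n/ν → A: 110.8, J: 59.28, Q: 75.97, T: 91.30; J is limiting.
n(B) = (2/4) × 237.1 = 118.6 mol
mass = 118.6 × 500.75 = 59390 g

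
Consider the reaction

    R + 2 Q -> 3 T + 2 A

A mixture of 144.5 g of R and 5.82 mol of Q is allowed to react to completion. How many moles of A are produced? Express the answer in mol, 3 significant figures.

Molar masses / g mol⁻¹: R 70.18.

4.12 mol

n(R) = 144.5 / 70.18 = 2.059 mol
n(Q) = 5.820 mol
n/ν for R = 2.059/1 = 2.059
n/ν for Q = 5.820/2 = 2.910
Smallest n/ν is R → limiting reagent.
n(A) = (2/1) × 2.059 = 4.118 mol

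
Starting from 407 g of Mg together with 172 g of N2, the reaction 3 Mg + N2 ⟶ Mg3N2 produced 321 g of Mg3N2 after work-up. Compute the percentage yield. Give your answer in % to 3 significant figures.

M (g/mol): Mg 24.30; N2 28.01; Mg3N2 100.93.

57.0 %

n(Mg) = 407.0 / 24.30 = 16.75 mol
n(N2) = 172.0 / 28.01 = 6.141 mol
n/ν for Mg = 16.75/3 = 5.583
n/ν for N2 = 6.141/1 = 6.141
Smallest n/ν is Mg → limiting reagent.
theoretical n(Mg3N2) = (1/3) × 16.75 = 5.583 mol → 563.5 g
% yield = 321 / 563.5 × 100 = 56.97 %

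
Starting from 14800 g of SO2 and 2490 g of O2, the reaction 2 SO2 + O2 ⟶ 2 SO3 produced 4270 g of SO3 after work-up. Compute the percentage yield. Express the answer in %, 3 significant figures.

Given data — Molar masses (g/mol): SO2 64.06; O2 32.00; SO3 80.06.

n(SO2) = 14800 / 64.06 = 231.0 mol
n(O2) = 2490 / 32.00 = 77.81 mol
n/ν for SO2 = 231.0/2 = 115.5
n/ν for O2 = 77.81/1 = 77.81
Smallest n/ν is O2 → limiting reagent.
theoretical n(SO3) = (2/1) × 77.81 = 155.6 mol → 12460 g
% yield = 4270 / 12460 × 100 = 34.27 %

34.3 %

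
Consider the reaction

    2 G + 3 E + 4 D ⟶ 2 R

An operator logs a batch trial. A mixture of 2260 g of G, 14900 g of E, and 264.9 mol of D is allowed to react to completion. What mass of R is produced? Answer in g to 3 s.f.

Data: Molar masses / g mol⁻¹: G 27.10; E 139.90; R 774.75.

55000 g

n(G) = 2260 / 27.10 = 83.39 mol
n(E) = 14900 / 139.90 = 106.5 mol
n(D) = 264.9 mol
n/ν for G = 83.39/2 = 41.70
n/ν for E = 106.5/3 = 35.50
n/ν for D = 264.9/4 = 66.23
Smallest n/ν is E → limiting reagent.
n(R) = (2/3) × 106.5 = 71.00 mol
mass = 71.00 × 774.75 = 55010 g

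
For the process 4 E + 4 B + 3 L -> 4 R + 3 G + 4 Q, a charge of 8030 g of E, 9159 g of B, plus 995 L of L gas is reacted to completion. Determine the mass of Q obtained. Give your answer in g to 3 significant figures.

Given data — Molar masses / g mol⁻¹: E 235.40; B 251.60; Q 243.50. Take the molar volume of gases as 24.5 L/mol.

n(E) = 8030 / 235.40 = 34.11 mol
n(B) = 9159 / 251.60 = 36.40 mol
n(L) = 995.0 / 24.5 = 40.61 mol
n/ν for E = 34.11/4 = 8.528
n/ν for B = 36.40/4 = 9.100
n/ν for L = 40.61/3 = 13.54
Smallest n/ν is E → limiting reagent.
n(Q) = (4/4) × 34.11 = 34.11 mol
mass = 34.11 × 243.50 = 8306 g

8310 g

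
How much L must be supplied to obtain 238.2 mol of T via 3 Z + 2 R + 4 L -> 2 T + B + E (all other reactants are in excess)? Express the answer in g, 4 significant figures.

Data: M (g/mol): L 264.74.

n(T) = 238.2 mol
n(L) = (4/2) × 238.2 = 476.4 mol
mass = 476.4 × 264.74 = 126100 g

126100 g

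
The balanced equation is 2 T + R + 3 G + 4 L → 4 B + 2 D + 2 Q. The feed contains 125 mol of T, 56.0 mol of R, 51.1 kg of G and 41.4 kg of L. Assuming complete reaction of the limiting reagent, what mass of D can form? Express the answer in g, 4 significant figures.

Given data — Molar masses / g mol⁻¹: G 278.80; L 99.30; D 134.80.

15100 g

n(T) = 125.0 mol
n(R) = 56.00 mol
n(G) = 51.10×1000 / 278.80 = 183.3 mol
n(L) = 41.40×1000 / 99.30 = 416.9 mol
n/ν → T: 62.50, R: 56.00, G: 61.10, L: 104.2; R is limiting.
n(D) = (2/1) × 56.00 = 112.0 mol
mass = 112.0 × 134.80 = 15100 g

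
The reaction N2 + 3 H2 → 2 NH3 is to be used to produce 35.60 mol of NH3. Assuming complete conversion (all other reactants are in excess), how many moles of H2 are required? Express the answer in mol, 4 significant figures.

n(NH3) = 35.60 mol
n(H2) = (3/2) × 35.60 = 53.40 mol

53.40 mol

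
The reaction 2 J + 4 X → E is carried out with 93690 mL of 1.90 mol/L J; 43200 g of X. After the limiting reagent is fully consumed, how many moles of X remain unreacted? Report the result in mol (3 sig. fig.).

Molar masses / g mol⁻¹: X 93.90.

104 mol

n(J) = 1.90 × 93690/1000 = 178.0 mol
n(X) = 43200 / 93.90 = 460.1 mol
n/ν for J = 178.0/2 = 89.00
n/ν for X = 460.1/4 = 115.0
Smallest n/ν is J → limiting reagent.
X consumed = (4/2) × 178.0 = 356.0 mol
X remaining = 460.1 − 356.0 = 104.1 mol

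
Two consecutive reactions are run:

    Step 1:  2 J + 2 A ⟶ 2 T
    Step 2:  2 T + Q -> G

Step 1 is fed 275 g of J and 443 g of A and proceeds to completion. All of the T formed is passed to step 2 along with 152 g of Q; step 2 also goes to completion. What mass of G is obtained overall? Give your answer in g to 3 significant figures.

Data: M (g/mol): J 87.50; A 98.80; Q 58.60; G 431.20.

678 g

Step 1:
n(J) = 275.0 / 87.50 = 3.143 mol
n(A) = 443.0 / 98.80 = 4.484 mol
n/ν for J = 3.143/2 = 1.572
n/ν for A = 4.484/2 = 2.242
Smallest n/ν is J → limiting reagent.
n(T) produced = (2/2) × 3.143 = 3.143 mol
Step 2:
n(T) available = 3.143 mol
n(Q) = 152.0 / 58.60 = 2.594 mol
n/ν for T = 3.143/2 = 1.572
n/ν for Q = 2.594/1 = 2.594
Smallest n/ν is T → limiting reagent.
n(G) = (1/2) × 3.143 = 1.572 mol
mass = 1.572 × 431.20 = 677.8 g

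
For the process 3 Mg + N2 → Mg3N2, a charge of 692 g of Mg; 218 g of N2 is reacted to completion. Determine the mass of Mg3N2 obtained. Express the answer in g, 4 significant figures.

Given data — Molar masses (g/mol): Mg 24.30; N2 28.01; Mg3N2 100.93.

n(Mg) = 692.0 / 24.30 = 28.48 mol
n(N2) = 218.0 / 28.01 = 7.783 mol
n/ν for Mg = 28.48/3 = 9.493
n/ν for N2 = 7.783/1 = 7.783
Smallest n/ν is N2 → limiting reagent.
n(Mg3N2) = (1/1) × 7.783 = 7.783 mol
mass = 7.783 × 100.93 = 785.5 g

785.5 g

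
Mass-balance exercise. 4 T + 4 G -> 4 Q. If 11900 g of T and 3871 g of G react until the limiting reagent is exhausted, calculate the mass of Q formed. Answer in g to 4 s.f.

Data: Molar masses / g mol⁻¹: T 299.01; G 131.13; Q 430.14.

12700 g

n(T) = 11900 / 299.01 = 39.80 mol
n(G) = 3871 / 131.13 = 29.52 mol
n/ν for T = 39.80/4 = 9.950
n/ν for G = 29.52/4 = 7.380
Smallest n/ν is G → limiting reagent.
n(Q) = (4/4) × 29.52 = 29.52 mol
mass = 29.52 × 430.14 = 12700 g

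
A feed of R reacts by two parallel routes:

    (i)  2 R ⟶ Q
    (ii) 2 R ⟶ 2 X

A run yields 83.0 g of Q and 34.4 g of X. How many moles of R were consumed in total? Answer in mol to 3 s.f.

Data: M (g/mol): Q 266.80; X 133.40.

n(Q) = 83.0 / 266.80 = 0.3111 mol
n(X) = 34.4 / 133.40 = 0.2579 mol
n(R) via (i) = (2/1)×0.3111 = 0.6222 mol
n(R) via (ii) = (2/2)×0.2579 = 0.2579 mol
total n(R) = 0.6222 + 0.2579 = 0.8801 mol

0.880 mol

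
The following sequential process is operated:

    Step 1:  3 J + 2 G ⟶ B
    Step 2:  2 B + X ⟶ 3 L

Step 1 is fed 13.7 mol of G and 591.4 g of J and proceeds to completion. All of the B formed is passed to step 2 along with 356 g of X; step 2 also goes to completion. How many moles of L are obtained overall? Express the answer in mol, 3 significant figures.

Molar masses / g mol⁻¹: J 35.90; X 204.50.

Step 1:
n(G) = 13.70 mol
n(J) = 591.4 / 35.90 = 16.47 mol
n/ν → G: 6.850, J: 5.490; J is limiting.
n(B) produced = (1/3) × 16.47 = 5.490 mol
Step 2:
n(B) available = 5.490 mol
n(X) = 356.0 / 204.50 = 1.741 mol
n/ν → B: 2.745, X: 1.741; X is limiting.
n(L) = (3/1) × 1.741 = 5.223 mol

5.22 mol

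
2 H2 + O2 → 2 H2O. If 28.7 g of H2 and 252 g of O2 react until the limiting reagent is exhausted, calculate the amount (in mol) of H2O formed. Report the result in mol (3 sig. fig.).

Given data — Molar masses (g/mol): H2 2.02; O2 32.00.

n(H2) = 28.70 / 2.02 = 14.21 mol
n(O2) = 252.0 / 32.00 = 7.875 mol
n/ν → H2: 7.105, O2: 7.875; H2 is limiting.
n(H2O) = (2/2) × 14.21 = 14.21 mol

14.2 mol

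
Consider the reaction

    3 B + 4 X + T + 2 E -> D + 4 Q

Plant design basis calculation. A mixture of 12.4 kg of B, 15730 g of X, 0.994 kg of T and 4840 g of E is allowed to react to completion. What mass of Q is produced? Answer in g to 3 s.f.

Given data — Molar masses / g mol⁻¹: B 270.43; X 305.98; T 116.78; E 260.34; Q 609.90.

n(B) = 12.40×1000 / 270.43 = 45.85 mol
n(X) = 15730 / 305.98 = 51.41 mol
n(T) = 0.9940×1000 / 116.78 = 8.512 mol
n(E) = 4840 / 260.34 = 18.59 mol
n/ν for B = 45.85/3 = 15.28
n/ν for X = 51.41/4 = 12.85
n/ν for T = 8.512/1 = 8.512
n/ν for E = 18.59/2 = 9.295
Smallest n/ν is T → limiting reagent.
n(Q) = (4/1) × 8.512 = 34.05 mol
mass = 34.05 × 609.90 = 20770 g

20800 g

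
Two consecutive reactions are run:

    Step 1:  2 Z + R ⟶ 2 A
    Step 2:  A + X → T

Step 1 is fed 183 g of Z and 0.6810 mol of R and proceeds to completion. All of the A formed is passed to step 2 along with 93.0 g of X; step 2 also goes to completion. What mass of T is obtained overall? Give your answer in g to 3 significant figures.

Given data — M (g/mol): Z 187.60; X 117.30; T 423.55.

336 g

Step 1:
n(Z) = 183.0 / 187.60 = 0.9755 mol
n(R) = 0.6810 mol
n/ν → Z: 0.4878, R: 0.6810; Z is limiting.
n(A) produced = (2/2) × 0.9755 = 0.9755 mol
Step 2:
n(A) available = 0.9755 mol
n(X) = 93.00 / 117.30 = 0.7928 mol
n/ν → A: 0.9755, X: 0.7928; X is limiting.
n(T) = (1/1) × 0.7928 = 0.7928 mol
mass = 0.7928 × 423.55 = 335.8 g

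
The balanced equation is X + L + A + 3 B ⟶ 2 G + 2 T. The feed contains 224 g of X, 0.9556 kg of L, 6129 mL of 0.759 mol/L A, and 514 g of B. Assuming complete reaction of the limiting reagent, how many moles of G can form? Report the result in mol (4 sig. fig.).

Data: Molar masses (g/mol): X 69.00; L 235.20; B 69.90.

n(X) = 224.0 / 69.00 = 3.246 mol
n(L) = 0.9556×1000 / 235.20 = 4.063 mol
n(A) = 0.759 × 6129/1000 = 4.652 mol
n(B) = 514.0 / 69.90 = 7.353 mol
n/ν → X: 3.246, L: 4.063, A: 4.652, B: 2.451; B is limiting.
n(G) = (2/3) × 7.353 = 4.902 mol

4.902 mol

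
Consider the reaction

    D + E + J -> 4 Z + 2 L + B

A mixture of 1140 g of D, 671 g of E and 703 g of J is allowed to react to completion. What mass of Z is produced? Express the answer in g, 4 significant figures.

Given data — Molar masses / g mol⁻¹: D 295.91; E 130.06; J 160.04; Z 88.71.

1367 g

n(D) = 1140 / 295.91 = 3.853 mol
n(E) = 671.0 / 130.06 = 5.159 mol
n(J) = 703.0 / 160.04 = 4.393 mol
n/ν → D: 3.853, E: 5.159, J: 4.393; D is limiting.
n(Z) = (4/1) × 3.853 = 15.41 mol
mass = 15.41 × 88.71 = 1367 g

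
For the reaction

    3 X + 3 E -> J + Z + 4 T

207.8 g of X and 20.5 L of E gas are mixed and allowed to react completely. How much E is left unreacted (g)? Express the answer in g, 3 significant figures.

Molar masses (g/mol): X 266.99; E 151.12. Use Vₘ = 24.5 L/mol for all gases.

8.83 g

n(X) = 207.8 / 266.99 = 0.7783 mol
n(E) = 20.50 / 24.5 = 0.8367 mol
n/ν for X = 0.7783/3 = 0.2594
n/ν for E = 0.8367/3 = 0.2789
Smallest n/ν is X → limiting reagent.
E consumed = (3/3) × 0.7783 = 0.7783 mol
E remaining = 0.8367 − 0.7783 = 0.05840 mol
mass = 0.05840 × 151.12 = 8.825 g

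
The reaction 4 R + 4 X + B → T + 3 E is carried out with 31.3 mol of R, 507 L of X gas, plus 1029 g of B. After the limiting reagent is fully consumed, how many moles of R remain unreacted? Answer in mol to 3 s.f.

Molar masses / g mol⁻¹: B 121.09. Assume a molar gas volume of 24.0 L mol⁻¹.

n(R) = 31.30 mol
n(X) = 507.0 / 24.0 = 21.13 mol
n(B) = 1029 / 121.09 = 8.498 mol
n/ν for R = 31.30/4 = 7.825
n/ν for X = 21.13/4 = 5.283
n/ν for B = 8.498/1 = 8.498
Smallest n/ν is X → limiting reagent.
R consumed = (4/4) × 21.13 = 21.13 mol
R remaining = 31.30 − 21.13 = 10.17 mol

10.2 mol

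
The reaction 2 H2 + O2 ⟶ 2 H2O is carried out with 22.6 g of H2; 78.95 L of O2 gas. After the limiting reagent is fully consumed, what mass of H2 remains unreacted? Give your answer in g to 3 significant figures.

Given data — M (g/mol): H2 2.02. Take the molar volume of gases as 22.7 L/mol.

8.55 g

n(H2) = 22.60 / 2.02 = 11.19 mol
n(O2) = 78.95 / 22.7 = 3.478 mol
n/ν → H2: 5.595, O2: 3.478; O2 is limiting.
H2 consumed = (2/1) × 3.478 = 6.956 mol
H2 remaining = 11.19 − 6.956 = 4.234 mol
mass = 4.234 × 2.02 = 8.553 g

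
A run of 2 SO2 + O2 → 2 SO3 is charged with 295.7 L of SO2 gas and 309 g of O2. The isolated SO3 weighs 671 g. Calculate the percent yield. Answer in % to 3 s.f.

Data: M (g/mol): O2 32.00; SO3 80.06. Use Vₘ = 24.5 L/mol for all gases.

n(SO2) = 295.7 / 24.5 = 12.07 mol
n(O2) = 309.0 / 32.00 = 9.656 mol
n/ν for SO2 = 12.07/2 = 6.035
n/ν for O2 = 9.656/1 = 9.656
Smallest n/ν is SO2 → limiting reagent.
theoretical n(SO3) = (2/2) × 12.07 = 12.07 mol → 966.3 g
% yield = 671 / 966.3 × 100 = 69.44 %

69.4 %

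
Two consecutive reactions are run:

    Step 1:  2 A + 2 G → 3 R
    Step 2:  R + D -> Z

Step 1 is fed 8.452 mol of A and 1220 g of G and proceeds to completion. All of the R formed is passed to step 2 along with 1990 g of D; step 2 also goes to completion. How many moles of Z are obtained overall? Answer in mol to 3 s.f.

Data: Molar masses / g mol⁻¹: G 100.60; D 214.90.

9.26 mol

Step 1:
n(A) = 8.452 mol
n(G) = 1220 / 100.60 = 12.13 mol
n/ν → A: 4.226, G: 6.065; A is limiting.
n(R) produced = (3/2) × 8.452 = 12.68 mol
Step 2:
n(R) available = 12.68 mol
n(D) = 1990 / 214.90 = 9.260 mol
n/ν → R: 12.68, D: 9.260; D is limiting.
n(Z) = (1/1) × 9.260 = 9.260 mol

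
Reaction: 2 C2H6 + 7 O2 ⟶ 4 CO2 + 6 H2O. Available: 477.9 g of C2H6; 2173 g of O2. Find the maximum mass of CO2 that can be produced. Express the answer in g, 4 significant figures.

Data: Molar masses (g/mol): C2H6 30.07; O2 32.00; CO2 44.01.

1399 g

n(C2H6) = 477.9 / 30.07 = 15.89 mol
n(O2) = 2173 / 32.00 = 67.91 mol
n/ν for C2H6 = 15.89/2 = 7.945
n/ν for O2 = 67.91/7 = 9.701
Smallest n/ν is C2H6 → limiting reagent.
n(CO2) = (4/2) × 15.89 = 31.78 mol
mass = 31.78 × 44.01 = 1399 g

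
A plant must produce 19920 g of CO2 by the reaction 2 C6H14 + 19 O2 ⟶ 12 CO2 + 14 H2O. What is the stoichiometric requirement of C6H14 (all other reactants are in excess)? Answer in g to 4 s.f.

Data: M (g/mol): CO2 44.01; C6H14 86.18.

n(CO2) = 19920 / 44.01 = 452.6 mol
n(C6H14) = (2/12) × 452.6 = 75.43 mol
mass = 75.43 × 86.18 = 6501 g

6501 g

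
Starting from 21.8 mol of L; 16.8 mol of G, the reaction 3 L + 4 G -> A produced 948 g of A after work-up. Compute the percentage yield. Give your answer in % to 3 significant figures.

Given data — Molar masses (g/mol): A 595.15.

37.9 %

n(L) = 21.80 mol
n(G) = 16.80 mol
n/ν → L: 7.267, G: 4.200; G is limiting.
theoretical n(A) = (1/4) × 16.80 = 4.200 mol → 2500 g
% yield = 948 / 2500 × 100 = 37.92 %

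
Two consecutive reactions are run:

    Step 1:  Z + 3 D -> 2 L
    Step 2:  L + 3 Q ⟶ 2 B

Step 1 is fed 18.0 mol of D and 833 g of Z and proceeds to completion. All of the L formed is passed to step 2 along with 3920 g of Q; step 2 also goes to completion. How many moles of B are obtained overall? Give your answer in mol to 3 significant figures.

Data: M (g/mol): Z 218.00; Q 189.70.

Step 1:
n(D) = 18.00 mol
n(Z) = 833.0 / 218.00 = 3.821 mol
n/ν → D: 6.000, Z: 3.821; Z is limiting.
n(L) produced = (2/1) × 3.821 = 7.642 mol
Step 2:
n(L) available = 7.642 mol
n(Q) = 3920 / 189.70 = 20.66 mol
n/ν → L: 7.642, Q: 6.887; Q is limiting.
n(B) = (2/3) × 20.66 = 13.77 mol

13.8 mol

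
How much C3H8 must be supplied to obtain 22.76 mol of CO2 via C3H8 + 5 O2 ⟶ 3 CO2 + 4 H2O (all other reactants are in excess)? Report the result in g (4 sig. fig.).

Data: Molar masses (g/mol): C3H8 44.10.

334.6 g

n(CO2) = 22.76 mol
n(C3H8) = (1/3) × 22.76 = 7.587 mol
mass = 7.587 × 44.10 = 334.6 g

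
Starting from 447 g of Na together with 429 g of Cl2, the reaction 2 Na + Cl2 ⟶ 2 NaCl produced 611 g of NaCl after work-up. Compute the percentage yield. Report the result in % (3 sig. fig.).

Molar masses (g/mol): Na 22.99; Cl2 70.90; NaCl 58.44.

n(Na) = 447.0 / 22.99 = 19.44 mol
n(Cl2) = 429.0 / 70.90 = 6.051 mol
n/ν for Na = 19.44/2 = 9.720
n/ν for Cl2 = 6.051/1 = 6.051
Smallest n/ν is Cl2 → limiting reagent.
theoretical n(NaCl) = (2/1) × 6.051 = 12.10 mol → 707.1 g
% yield = 611 / 707.1 × 100 = 86.41 %

86.4 %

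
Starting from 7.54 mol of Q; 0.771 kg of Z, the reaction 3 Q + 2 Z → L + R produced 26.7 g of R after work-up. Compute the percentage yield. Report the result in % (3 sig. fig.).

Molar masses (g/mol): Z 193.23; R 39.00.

34.3 %

n(Q) = 7.540 mol
n(Z) = 0.7710×1000 / 193.23 = 3.990 mol
n/ν for Q = 7.540/3 = 2.513
n/ν for Z = 3.990/2 = 1.995
Smallest n/ν is Z → limiting reagent.
theoretical n(R) = (1/2) × 3.990 = 1.995 mol → 77.81 g
% yield = 26.7 / 77.81 × 100 = 34.31 %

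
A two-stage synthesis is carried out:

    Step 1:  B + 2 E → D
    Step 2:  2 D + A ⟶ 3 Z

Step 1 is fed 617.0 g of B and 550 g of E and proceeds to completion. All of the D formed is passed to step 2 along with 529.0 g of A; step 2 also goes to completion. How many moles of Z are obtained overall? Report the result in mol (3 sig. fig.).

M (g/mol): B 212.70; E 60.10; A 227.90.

Step 1:
n(B) = 617.0 / 212.70 = 2.901 mol
n(E) = 550.0 / 60.10 = 9.151 mol
n/ν for B = 2.901/1 = 2.901
n/ν for E = 9.151/2 = 4.576
Smallest n/ν is B → limiting reagent.
n(D) produced = (1/1) × 2.901 = 2.901 mol
Step 2:
n(D) available = 2.901 mol
n(A) = 529.0 / 227.90 = 2.321 mol
n/ν for D = 2.901/2 = 1.451
n/ν for A = 2.321/1 = 2.321
Smallest n/ν is D → limiting reagent.
n(Z) = (3/2) × 2.901 = 4.352 mol

4.35 mol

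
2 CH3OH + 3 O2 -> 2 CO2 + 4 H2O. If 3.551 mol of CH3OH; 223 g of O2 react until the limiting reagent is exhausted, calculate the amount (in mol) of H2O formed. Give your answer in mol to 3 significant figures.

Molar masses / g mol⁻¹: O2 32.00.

n(CH3OH) = 3.551 mol
n(O2) = 223.0 / 32.00 = 6.969 mol
n/ν for CH3OH = 3.551/2 = 1.776
n/ν for O2 = 6.969/3 = 2.323
Smallest n/ν is CH3OH → limiting reagent.
n(H2O) = (4/2) × 3.551 = 7.102 mol

7.10 mol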